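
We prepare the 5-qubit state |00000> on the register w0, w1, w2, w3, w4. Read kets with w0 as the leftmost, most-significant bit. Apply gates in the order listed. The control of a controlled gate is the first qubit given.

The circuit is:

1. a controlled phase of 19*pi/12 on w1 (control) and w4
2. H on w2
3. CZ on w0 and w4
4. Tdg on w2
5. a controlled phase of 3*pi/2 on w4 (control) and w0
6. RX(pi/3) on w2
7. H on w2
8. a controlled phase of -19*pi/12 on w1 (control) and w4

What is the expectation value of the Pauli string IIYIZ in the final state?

The expectation value of IIYIZ is sqrt(2)/4.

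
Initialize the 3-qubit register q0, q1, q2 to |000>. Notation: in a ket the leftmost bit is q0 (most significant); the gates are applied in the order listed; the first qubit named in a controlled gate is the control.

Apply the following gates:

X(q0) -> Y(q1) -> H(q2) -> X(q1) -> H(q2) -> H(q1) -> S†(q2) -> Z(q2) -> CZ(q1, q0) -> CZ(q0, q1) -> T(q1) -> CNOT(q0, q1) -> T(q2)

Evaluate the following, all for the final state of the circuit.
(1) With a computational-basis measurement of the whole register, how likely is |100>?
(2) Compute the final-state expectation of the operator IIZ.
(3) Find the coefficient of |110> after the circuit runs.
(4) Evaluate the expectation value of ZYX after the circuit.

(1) Outcome |100> occurs with probability 1/2.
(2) The observable IIZ averages to 1.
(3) |110> carries amplitude sqrt(2)*I/2 in the final state.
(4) The observable ZYX averages to 0.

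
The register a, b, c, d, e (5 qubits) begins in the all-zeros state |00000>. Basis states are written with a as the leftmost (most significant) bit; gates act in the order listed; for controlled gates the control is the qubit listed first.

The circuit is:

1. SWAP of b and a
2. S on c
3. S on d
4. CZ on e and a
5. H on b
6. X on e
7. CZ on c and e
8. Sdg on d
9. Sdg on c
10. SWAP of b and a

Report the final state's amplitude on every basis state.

The resulting statevector has amplitude sqrt(2)/2 on |00001>, sqrt(2)/2 on |10001>, and 0 on every other basis state.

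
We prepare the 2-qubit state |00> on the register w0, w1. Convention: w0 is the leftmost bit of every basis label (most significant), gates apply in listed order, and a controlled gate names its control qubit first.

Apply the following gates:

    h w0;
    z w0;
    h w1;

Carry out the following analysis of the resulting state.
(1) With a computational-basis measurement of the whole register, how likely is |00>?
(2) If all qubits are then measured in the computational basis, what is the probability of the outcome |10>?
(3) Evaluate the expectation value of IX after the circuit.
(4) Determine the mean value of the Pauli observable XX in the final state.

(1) Outcome |00> occurs with probability 1/4.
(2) The probability of measuring |10> is 1/4.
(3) The expectation value of IX is 1.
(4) The expectation value of XX is -1.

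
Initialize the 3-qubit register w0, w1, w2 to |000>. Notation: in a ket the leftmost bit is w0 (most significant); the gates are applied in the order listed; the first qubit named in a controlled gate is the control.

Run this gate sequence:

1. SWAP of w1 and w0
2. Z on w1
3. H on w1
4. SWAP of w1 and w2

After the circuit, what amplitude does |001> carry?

The amplitude on |001> is sqrt(2)/2.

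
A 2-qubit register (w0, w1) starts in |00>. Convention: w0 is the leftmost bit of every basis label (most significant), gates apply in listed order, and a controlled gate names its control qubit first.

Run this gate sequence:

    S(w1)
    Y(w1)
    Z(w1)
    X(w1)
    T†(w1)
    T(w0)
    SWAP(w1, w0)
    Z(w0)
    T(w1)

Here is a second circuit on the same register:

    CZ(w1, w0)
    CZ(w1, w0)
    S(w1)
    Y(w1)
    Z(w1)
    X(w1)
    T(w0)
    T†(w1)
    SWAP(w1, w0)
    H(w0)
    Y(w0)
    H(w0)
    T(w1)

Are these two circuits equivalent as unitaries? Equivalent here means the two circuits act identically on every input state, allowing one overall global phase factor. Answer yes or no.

No — the two circuits implement different unitaries, even allowing a global phase.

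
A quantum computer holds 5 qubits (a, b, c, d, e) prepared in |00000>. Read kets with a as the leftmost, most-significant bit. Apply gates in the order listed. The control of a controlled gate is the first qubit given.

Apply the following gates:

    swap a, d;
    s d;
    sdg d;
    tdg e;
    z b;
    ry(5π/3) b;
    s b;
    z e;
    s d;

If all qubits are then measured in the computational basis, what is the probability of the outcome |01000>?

The probability of measuring |01000> is 1/4. Key observation: steps 2-3 multiply out to the identity, so the circuit reduces to the remaining gates.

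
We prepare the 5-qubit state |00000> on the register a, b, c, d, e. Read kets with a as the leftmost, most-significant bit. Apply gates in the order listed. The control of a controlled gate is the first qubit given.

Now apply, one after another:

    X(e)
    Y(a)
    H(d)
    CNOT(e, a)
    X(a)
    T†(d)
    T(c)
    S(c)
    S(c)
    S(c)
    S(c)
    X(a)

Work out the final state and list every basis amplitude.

The resulting statevector has amplitude sqrt(2)*I/2 on |00001>, sqrt(2)*exp(I*pi/4)/2 on |00011>, and 0 on every other basis state.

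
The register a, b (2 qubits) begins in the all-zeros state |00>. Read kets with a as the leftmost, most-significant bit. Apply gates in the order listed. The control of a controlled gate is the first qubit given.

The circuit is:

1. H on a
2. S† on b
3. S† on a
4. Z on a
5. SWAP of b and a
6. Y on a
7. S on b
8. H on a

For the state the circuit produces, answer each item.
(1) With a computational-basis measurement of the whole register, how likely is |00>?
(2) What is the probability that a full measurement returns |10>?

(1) Outcome |00> occurs with probability 1/4.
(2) A full measurement returns |10> with probability 1/4.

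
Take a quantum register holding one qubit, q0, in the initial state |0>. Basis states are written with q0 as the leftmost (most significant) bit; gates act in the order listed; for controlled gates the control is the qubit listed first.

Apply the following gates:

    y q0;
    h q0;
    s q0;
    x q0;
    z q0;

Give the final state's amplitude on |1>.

|1> carries amplitude -sqrt(2)*I/2 in the final state.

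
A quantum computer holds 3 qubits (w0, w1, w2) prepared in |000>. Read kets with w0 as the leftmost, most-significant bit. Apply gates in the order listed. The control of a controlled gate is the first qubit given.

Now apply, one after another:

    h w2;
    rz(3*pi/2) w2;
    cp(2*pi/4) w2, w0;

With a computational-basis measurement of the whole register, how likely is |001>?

Outcome |001> occurs with probability 1/2.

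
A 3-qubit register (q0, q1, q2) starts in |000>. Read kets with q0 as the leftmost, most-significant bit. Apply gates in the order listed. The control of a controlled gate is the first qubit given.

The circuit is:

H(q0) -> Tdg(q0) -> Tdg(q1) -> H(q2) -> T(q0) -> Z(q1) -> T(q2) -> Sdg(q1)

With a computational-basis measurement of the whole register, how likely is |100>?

A full measurement returns |100> with probability 1/4.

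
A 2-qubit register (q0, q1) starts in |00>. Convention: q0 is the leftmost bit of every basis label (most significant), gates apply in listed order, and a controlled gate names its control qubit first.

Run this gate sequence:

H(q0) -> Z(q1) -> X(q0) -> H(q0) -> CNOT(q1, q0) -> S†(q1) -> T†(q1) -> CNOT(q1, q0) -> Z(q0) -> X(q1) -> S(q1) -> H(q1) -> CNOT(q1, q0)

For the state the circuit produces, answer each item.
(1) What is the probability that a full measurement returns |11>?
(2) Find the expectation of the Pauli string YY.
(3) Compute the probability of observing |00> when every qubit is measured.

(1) Outcome |11> occurs with probability 1/2.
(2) The expectation value of YY is 1.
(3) A full measurement returns |00> with probability 1/2.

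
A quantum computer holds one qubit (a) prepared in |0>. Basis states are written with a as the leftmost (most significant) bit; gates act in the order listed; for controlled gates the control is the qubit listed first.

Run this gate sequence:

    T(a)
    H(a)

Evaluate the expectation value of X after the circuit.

In the final state, X has expectation 1.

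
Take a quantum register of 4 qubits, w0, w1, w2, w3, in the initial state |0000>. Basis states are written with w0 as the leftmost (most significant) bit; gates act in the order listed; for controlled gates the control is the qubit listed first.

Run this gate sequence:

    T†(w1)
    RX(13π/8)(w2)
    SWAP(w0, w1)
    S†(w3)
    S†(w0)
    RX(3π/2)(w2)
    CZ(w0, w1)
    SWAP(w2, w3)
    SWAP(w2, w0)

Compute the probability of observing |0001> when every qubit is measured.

Outcome |0001> occurs with probability sqrt(sqrt(2) + 2)/4 + 1/2.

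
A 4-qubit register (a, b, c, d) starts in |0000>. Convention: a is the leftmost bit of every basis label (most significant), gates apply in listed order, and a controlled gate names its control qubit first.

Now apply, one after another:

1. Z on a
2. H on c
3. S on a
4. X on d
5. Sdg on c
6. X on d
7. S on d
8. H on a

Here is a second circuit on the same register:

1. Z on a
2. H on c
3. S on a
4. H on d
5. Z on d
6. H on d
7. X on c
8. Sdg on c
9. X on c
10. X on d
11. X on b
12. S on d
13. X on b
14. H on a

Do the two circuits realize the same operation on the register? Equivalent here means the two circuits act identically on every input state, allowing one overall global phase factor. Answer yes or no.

No — the two circuits implement different unitaries, even allowing a global phase.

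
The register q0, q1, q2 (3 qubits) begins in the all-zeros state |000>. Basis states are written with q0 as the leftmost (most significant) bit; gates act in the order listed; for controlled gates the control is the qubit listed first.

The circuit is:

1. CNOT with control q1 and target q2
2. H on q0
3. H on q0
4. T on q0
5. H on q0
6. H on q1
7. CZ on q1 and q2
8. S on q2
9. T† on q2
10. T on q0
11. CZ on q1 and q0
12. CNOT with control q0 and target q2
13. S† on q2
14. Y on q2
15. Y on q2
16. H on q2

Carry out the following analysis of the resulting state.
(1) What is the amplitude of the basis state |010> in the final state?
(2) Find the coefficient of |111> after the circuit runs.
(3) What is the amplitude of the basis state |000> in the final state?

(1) |010> carries amplitude sqrt(2)/4 in the final state. Key observation: the block from step 2 through step 3 cancels to the identity and can be dropped.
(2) |111> carries amplitude -sqrt(2)*exp(3*I*pi/4)/4 in the final state.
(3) The amplitude on |000> is sqrt(2)/4.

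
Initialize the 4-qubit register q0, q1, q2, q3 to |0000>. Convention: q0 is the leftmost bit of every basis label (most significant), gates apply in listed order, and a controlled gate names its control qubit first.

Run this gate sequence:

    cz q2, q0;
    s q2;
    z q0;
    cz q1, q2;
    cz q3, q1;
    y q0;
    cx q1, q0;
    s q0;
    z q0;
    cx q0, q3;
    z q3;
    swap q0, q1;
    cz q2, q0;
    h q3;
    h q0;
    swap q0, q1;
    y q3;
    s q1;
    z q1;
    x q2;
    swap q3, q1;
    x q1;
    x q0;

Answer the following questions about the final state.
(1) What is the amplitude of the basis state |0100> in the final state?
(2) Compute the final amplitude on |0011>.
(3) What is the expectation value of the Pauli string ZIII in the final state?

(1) |0100> carries amplitude 0 in the final state.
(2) The amplitude on |0011> is -1/2.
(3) The expectation value of ZIII is 1.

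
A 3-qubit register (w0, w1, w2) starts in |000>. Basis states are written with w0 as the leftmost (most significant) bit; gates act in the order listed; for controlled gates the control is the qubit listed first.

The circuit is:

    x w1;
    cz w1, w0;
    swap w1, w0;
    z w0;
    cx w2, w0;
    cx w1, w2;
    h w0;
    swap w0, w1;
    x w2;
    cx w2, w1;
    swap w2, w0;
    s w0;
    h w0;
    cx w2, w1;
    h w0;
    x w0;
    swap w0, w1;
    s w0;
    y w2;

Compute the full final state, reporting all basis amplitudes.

The resulting statevector has amplitude -sqrt(2)/2 on |001>, sqrt(2)*I/2 on |101>, and 0 on every other basis state.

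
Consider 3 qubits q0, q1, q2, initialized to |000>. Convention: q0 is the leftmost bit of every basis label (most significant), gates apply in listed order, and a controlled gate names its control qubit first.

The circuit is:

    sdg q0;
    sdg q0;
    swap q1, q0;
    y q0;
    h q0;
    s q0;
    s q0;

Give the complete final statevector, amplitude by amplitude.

The final amplitudes are sqrt(2)*I/2 on |000>, sqrt(2)*I/2 on |100>, and 0 on every other basis state.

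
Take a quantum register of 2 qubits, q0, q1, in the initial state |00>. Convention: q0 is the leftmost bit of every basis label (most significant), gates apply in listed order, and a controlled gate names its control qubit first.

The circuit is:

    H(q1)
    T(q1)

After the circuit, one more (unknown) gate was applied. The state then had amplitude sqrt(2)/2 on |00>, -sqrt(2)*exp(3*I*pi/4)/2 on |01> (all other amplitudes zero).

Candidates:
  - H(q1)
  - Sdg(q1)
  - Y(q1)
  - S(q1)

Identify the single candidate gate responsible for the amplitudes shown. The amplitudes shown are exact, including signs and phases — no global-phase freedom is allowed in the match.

It was Sdg(q1) that produced the state shown.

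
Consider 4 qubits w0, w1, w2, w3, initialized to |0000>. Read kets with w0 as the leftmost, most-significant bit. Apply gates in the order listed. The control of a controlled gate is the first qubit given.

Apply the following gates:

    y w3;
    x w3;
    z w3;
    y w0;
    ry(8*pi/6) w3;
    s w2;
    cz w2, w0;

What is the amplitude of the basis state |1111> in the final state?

|1111> carries amplitude 0 in the final state.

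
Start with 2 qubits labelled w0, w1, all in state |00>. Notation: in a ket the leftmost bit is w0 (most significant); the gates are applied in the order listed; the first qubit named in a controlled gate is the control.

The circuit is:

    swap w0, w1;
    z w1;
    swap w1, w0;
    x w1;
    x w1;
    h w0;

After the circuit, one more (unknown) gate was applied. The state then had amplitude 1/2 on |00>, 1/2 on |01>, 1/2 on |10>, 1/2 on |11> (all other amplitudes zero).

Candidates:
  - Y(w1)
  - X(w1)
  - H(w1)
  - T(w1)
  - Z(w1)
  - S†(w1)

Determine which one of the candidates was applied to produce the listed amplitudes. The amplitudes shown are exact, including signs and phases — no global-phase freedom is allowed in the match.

The unique candidate consistent with the amplitudes is H(w1).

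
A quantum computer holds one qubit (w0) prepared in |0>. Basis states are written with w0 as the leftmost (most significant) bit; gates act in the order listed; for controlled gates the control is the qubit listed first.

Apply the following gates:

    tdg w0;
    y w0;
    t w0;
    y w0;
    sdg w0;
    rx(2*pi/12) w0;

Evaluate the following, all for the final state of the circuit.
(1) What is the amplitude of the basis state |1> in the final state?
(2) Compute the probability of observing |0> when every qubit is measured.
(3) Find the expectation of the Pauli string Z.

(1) The final state's coefficient on |1> equals (-sqrt(6) + sqrt(2))*exp(3*I*pi/4)/4.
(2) Outcome |0> occurs with probability sqrt(3)/4 + 1/2.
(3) The expectation value of Z is sqrt(3)/2.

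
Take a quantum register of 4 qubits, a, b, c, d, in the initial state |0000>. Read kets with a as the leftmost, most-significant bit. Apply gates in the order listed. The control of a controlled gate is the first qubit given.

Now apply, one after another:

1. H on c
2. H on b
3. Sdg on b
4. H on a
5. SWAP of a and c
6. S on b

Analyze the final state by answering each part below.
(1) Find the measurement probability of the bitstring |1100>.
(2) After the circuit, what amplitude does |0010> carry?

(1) Outcome |1100> occurs with probability 1/8.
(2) |0010> carries amplitude sqrt(2)/4 in the final state.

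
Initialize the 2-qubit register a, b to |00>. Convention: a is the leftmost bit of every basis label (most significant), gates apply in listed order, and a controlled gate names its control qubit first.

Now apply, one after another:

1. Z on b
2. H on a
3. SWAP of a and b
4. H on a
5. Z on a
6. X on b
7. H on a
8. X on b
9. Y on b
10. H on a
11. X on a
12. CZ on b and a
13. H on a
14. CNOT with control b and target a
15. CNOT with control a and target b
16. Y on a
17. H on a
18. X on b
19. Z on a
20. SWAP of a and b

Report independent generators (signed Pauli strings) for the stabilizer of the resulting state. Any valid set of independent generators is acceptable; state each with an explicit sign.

The final state is stabilized by the group generated by -XI, -IX; other independent generating sets are equally valid.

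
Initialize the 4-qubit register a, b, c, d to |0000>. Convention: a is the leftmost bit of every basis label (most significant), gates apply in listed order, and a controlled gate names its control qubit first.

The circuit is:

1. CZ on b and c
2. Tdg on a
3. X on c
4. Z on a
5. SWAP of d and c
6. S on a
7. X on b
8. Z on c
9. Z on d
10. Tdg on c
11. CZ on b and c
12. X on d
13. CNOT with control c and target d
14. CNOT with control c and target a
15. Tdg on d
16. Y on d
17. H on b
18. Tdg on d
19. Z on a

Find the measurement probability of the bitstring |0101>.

Outcome |0101> occurs with probability 1/2.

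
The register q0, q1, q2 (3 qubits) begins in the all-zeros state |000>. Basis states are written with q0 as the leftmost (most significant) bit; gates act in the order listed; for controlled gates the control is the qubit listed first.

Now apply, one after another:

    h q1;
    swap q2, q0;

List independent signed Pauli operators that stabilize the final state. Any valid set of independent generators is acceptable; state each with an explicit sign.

One valid set of independent stabilizer generators is +IXI, +ZII, +IIZ (any independent generating set of the same group is equally correct).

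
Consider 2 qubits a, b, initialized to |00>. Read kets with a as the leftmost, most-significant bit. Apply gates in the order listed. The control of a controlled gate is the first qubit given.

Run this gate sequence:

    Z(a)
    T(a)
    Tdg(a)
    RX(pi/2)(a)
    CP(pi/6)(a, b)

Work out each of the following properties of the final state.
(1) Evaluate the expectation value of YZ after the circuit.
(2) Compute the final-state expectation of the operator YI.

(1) The expectation value of YZ is -1.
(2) The observable YI averages to -1.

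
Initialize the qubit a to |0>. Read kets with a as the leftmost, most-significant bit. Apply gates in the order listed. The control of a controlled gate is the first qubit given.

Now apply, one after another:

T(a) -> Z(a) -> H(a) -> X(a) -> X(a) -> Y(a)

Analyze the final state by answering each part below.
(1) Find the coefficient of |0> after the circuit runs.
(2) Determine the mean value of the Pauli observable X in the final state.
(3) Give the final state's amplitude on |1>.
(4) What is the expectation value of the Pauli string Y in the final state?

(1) The final state's coefficient on |0> equals -sqrt(2)*I/2. Key observation: gates 4-5 undo each other exactly, leaving only the rest of the circuit to track.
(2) The observable X averages to -1.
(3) |1> carries amplitude sqrt(2)*I/2 in the final state.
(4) In the final state, Y has expectation 0.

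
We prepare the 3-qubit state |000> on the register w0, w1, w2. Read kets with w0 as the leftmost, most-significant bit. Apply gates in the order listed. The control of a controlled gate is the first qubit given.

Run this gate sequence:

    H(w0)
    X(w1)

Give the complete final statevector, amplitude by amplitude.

The final amplitudes are sqrt(2)/2 on |010>, sqrt(2)/2 on |110>, and 0 on every other basis state.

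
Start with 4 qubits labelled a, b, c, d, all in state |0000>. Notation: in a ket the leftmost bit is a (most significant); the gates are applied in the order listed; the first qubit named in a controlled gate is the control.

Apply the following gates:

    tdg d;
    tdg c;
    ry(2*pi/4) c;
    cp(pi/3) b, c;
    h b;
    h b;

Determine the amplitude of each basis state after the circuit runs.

After the circuit, the state carries amplitude sqrt(2)/2 on |0000>, sqrt(2)/2 on |0010>, and 0 on every other basis state. Key observation: gates 5-6 undo each other exactly, leaving only the rest of the circuit to track.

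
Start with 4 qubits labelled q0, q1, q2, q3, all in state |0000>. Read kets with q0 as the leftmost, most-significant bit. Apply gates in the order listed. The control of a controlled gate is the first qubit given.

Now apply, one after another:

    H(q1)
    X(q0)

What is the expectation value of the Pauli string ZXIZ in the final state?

In the final state, ZXIZ has expectation -1.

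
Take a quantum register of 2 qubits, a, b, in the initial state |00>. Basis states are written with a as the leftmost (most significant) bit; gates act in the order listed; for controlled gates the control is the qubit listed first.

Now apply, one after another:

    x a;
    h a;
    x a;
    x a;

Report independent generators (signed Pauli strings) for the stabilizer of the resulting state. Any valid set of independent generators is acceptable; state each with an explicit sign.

The stabilizer group can be generated by -XI, +IZ, among other valid generating sets. Key observation: gates 3-4 undo each other exactly, leaving only the rest of the circuit to track.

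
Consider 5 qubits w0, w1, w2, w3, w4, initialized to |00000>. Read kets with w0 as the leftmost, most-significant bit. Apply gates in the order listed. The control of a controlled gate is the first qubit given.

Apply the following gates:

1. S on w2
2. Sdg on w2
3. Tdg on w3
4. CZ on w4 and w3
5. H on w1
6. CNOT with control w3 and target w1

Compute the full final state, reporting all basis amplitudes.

The resulting statevector has amplitude sqrt(2)/2 on |00000>, sqrt(2)/2 on |01000>, and 0 on every other basis state. Key observation: gates 1-2 undo each other exactly, leaving only the rest of the circuit to track.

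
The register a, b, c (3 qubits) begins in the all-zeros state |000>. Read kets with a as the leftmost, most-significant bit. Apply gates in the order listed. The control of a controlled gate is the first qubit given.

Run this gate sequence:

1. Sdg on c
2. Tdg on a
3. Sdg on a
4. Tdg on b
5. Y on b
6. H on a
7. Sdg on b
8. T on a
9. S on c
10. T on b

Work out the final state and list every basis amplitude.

The final amplitudes are sqrt(2)*exp(I*pi/4)/2 on |010>, sqrt(2)*I/2 on |110>, and 0 on every other basis state.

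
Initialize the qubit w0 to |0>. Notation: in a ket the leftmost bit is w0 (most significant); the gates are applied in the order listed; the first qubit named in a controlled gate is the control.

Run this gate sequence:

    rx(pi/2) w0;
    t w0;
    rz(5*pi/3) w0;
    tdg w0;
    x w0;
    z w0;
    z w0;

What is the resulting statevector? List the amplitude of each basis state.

After the circuit, the state carries amplitude sqrt(2)*exp(I*pi/3)/2 on |0>, -sqrt(2)*exp(I*pi/6)/2 on |1>.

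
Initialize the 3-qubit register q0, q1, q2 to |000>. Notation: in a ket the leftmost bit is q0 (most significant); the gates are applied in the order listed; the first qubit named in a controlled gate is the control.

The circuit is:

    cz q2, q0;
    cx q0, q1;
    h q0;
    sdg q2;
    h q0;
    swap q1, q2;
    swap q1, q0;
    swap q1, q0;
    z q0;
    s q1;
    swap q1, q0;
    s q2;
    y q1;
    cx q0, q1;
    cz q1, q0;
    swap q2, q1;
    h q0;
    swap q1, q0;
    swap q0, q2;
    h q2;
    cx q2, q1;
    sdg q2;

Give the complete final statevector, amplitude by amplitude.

After the circuit, the state carries amplitude 0 on |000>, 0 on |001>, 0 on |010>, 0 on |011>, I/2 on |100>, 1/2 on |101>, I/2 on |110>, 1/2 on |111>. Key observation: steps 7-8 multiply out to the identity, so the circuit reduces to the remaining gates.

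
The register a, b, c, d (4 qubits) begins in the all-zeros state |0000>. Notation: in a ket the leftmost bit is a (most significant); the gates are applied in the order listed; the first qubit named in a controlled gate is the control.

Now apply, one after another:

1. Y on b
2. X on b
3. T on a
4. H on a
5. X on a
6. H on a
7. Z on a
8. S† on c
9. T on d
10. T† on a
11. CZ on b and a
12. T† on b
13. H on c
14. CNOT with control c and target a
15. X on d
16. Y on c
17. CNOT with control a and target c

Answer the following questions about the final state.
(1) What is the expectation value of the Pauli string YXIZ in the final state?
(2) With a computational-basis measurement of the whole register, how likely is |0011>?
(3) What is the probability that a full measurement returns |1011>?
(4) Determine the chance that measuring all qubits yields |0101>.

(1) The observable YXIZ averages to 0. Key observation: the block from step 4 through step 7 cancels to the identity and can be dropped.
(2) Outcome |0011> occurs with probability 1/2.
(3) Outcome |1011> occurs with probability 1/2.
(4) A full measurement returns |0101> with probability 0.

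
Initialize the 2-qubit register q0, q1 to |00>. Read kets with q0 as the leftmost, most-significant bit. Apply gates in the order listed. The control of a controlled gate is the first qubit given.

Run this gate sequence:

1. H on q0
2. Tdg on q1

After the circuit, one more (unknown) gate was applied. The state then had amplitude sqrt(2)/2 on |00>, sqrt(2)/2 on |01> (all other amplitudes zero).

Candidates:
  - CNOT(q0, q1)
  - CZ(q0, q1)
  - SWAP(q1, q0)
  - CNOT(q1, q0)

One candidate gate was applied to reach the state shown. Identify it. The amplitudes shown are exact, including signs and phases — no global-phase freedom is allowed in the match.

The applied gate was SWAP(q1, q0).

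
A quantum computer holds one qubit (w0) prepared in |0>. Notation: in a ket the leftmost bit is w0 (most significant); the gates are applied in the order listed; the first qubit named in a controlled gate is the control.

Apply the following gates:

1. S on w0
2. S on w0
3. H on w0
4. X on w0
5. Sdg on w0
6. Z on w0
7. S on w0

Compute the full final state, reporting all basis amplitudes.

The final amplitudes are sqrt(2)/2 on |0>, -sqrt(2)/2 on |1>.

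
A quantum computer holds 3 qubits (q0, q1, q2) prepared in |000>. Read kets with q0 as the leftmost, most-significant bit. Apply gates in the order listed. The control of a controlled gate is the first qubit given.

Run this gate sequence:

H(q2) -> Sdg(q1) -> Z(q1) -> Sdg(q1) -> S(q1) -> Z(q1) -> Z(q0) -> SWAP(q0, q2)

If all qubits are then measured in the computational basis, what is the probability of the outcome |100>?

A full measurement returns |100> with probability 1/2. Key observation: steps 3-6 multiply out to the identity, so the circuit reduces to the remaining gates.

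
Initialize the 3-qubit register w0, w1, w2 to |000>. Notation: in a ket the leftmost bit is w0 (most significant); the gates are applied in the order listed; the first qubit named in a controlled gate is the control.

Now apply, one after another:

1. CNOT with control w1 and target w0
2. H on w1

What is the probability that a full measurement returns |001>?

A full measurement returns |001> with probability 0.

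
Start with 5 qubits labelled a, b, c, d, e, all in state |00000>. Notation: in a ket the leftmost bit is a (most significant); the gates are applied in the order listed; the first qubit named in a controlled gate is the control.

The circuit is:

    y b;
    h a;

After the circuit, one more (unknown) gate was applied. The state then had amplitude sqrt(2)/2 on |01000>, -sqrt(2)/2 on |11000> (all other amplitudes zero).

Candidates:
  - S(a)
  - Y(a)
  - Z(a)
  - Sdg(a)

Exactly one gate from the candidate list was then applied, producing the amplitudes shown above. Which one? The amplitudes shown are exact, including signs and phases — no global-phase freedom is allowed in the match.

It was Y(a) that produced the state shown.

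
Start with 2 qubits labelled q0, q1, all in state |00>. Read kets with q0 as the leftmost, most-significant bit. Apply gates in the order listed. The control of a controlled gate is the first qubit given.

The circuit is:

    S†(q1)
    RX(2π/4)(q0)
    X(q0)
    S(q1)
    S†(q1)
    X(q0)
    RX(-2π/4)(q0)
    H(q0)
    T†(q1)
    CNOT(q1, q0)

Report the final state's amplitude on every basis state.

The final amplitudes are sqrt(2)/2 on |00>, 0 on |01>, sqrt(2)/2 on |10>, 0 on |11>. Key observation: gates 2-7 undo each other exactly, leaving only the rest of the circuit to track.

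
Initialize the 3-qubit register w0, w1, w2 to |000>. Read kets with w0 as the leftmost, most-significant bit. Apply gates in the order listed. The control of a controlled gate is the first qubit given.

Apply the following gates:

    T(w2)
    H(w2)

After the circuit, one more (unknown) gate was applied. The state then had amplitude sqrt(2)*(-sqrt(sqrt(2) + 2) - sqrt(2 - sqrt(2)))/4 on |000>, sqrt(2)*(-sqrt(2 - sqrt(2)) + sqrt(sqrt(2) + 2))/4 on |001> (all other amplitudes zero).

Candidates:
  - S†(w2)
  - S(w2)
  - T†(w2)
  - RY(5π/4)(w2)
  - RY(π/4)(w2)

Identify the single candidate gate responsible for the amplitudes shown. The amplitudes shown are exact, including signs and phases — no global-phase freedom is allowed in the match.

The applied gate was RY(5π/4)(w2).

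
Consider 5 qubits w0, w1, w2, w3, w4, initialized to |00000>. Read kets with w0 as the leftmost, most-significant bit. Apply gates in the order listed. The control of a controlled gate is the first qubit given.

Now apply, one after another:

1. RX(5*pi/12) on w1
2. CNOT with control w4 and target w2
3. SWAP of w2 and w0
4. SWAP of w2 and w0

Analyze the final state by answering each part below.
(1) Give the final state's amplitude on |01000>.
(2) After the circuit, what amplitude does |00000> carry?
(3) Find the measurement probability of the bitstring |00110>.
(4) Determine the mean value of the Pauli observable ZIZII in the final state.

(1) The amplitude on |01000> is -I*sqrt(3*sqrt(2) + 6)/4 + I*sqrt(2 - sqrt(2))/4. Key observation: gates 3-4 undo each other exactly, leaving only the rest of the circuit to track.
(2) The final state's coefficient on |00000> equals sqrt(6 - 3*sqrt(2))/4 + sqrt(sqrt(2) + 2)/4.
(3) Outcome |00110> occurs with probability 0.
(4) In the final state, ZIZII has expectation 1.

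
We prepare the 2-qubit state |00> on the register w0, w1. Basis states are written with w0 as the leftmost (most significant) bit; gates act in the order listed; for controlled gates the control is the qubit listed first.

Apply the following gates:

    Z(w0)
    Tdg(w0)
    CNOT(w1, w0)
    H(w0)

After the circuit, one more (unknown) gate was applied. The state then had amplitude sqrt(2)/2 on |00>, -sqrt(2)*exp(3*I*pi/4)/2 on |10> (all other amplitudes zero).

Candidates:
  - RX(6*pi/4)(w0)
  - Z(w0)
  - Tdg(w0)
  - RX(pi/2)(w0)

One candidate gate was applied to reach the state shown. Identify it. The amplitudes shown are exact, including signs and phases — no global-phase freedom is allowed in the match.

It was Tdg(w0) that produced the state shown.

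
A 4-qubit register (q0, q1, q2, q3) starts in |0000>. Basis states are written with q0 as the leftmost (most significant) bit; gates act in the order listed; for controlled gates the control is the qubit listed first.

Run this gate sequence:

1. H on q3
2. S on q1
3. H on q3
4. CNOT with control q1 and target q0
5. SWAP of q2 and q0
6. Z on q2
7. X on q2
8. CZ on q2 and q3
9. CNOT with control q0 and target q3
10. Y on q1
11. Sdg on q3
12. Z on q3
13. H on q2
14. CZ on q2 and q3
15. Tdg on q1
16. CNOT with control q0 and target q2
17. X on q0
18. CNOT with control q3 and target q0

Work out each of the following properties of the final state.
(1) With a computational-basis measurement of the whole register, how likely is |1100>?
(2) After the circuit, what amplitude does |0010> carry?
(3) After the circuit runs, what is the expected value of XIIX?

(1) A full measurement returns |1100> with probability 1/2.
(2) |0010> carries amplitude 0 in the final state.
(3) The observable XIIX averages to 0.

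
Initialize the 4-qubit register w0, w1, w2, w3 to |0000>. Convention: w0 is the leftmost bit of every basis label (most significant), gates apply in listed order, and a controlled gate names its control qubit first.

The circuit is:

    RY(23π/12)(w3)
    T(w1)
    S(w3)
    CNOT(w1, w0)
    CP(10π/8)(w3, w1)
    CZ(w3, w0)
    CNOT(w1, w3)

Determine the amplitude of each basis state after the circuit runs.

The final amplitudes are -sqrt(3*sqrt(2) + 6)/4 - sqrt(2 - sqrt(2))/4 on |0000>, -I*sqrt(6 - 3*sqrt(2))/4 + I*sqrt(sqrt(2) + 2)/4 on |0001>, and 0 on every other basis state.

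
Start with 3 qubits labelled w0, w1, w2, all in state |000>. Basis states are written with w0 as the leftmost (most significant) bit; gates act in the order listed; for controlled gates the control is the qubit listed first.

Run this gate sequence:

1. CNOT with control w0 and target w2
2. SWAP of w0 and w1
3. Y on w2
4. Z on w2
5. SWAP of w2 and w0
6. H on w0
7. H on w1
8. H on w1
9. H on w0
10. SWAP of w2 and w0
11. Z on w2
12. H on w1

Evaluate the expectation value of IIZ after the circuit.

The expectation value of IIZ is -1. Key observation: the block from step 4 through step 11 cancels to the identity and can be dropped.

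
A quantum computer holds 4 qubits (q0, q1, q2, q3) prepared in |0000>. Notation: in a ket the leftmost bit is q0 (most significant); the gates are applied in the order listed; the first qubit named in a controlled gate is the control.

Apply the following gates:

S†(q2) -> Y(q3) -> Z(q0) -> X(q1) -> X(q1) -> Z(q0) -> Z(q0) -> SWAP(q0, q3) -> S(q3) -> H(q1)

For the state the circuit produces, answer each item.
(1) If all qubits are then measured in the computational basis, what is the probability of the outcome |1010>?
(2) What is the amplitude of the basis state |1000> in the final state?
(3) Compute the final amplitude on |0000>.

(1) A full measurement returns |1010> with probability 0.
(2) The final state's coefficient on |1000> equals sqrt(2)*I/2.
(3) The amplitude on |0000> is 0.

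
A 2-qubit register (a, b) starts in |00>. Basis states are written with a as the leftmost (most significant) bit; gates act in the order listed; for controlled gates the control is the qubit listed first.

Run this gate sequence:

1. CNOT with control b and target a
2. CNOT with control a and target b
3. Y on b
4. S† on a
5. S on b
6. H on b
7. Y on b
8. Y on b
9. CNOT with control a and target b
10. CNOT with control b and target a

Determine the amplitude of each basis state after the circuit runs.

The resulting statevector has amplitude -sqrt(2)/2 on |00>, 0 on |01>, 0 on |10>, sqrt(2)/2 on |11>.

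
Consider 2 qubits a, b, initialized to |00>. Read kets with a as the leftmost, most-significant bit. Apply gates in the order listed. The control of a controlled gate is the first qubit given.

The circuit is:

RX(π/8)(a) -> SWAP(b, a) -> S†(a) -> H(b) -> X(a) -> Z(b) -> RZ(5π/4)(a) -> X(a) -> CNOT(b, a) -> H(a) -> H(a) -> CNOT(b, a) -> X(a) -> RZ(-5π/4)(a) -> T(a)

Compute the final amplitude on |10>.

The final state's coefficient on |10> equals sqrt(2)*exp(3*I*pi/16)/2.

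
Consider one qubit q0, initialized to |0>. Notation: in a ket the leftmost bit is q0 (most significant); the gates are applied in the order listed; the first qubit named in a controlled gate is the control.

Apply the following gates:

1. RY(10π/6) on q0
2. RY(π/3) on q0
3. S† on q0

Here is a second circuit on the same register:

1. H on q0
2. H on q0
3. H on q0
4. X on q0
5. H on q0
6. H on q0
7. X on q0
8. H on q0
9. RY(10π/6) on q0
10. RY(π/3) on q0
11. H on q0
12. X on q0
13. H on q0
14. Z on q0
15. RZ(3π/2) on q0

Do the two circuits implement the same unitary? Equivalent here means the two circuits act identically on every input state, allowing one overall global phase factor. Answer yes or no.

Yes, they are equivalent — the unitaries differ by at most a global phase.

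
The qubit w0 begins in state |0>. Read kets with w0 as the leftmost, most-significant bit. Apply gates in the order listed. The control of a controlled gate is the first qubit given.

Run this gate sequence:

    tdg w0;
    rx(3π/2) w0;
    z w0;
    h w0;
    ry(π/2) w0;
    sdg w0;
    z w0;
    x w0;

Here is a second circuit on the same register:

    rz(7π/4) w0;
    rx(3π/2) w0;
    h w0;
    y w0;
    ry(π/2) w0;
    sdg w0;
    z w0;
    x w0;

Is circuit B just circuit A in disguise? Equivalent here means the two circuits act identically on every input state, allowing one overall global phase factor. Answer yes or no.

No — the two circuits implement different unitaries, even allowing a global phase.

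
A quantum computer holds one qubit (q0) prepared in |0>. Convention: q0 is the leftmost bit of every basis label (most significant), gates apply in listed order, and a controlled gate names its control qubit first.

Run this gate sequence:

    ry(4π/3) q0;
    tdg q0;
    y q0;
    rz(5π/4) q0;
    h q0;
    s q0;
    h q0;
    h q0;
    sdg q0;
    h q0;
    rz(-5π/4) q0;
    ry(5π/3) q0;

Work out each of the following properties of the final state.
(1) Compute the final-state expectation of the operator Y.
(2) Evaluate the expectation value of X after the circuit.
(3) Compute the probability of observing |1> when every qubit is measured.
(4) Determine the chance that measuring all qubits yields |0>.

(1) The observable Y averages to sqrt(6)/4. Key observation: gates 4-11 undo each other exactly, leaving only the rest of the circuit to track.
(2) The expectation value of X is sqrt(3)*(-2 + sqrt(2))/8.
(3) A full measurement returns |1> with probability 3/8 - 3*sqrt(2)/16.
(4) Outcome |0> occurs with probability 3*sqrt(2)/16 + 5/8.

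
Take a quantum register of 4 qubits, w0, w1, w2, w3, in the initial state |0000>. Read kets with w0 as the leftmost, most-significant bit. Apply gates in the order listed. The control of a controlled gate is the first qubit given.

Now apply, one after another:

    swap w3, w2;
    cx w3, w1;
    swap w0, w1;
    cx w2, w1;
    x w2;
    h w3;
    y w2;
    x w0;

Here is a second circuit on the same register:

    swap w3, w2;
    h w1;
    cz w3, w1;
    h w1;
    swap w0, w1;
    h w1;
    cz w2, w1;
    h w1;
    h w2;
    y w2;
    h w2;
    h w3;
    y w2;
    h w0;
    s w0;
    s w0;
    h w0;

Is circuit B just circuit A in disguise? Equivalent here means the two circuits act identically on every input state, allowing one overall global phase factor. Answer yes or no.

No: there is an input state on which the two circuits produce genuinely different outputs (not merely differing by a phase).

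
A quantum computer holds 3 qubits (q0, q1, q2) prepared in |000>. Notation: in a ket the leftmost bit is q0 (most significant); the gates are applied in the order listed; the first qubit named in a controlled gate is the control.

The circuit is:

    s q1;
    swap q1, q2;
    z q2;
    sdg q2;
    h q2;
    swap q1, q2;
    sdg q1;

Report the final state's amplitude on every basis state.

After the circuit, the state carries amplitude sqrt(2)/2 on |000>, -sqrt(2)*I/2 on |010>, and 0 on every other basis state.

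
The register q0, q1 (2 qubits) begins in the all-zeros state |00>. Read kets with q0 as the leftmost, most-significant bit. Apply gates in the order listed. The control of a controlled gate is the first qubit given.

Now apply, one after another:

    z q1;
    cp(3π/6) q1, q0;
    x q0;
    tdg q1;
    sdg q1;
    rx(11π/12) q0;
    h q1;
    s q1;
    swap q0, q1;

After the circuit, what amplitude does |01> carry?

The final state's coefficient on |01> equals -sqrt(12 - 6*sqrt(2))/8 + sqrt(2*sqrt(2) + 4)/8.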